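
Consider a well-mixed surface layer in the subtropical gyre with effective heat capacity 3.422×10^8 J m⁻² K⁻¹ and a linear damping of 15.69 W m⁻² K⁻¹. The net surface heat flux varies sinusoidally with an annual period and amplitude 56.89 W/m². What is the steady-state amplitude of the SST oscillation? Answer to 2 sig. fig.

Areal heat capacity C = 3.422×10^8 J m⁻² K⁻¹ (given).
Angular frequency ω = 2π / T = 2π / 3.15×10^7 s = 1.99×10^-7 s⁻¹.
√((Cω)² + λ²) = √((68.2)² + 15.69²) = 70.0 W/(m²·K).
Amplitude A = F₀ / √((Cω)²+λ²) = 56.89 / 70.0 = 0.813 K.

0.81 K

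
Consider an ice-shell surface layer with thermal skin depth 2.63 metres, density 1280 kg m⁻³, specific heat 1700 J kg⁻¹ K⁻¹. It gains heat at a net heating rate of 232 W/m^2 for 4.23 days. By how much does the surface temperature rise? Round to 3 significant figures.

14.8 K

Areal heat capacity C = ρ c_p D = 1280 × 1700 × 2.63 = 5.72×10^6 J/(m²·K).
Net heat input Q = F Δt = 232 × (4.23 days × 86400 s/day) = 8.48×10^7 J/m².
ΔT = Q / C = 8.48×10^7 / 5.72×10^6 = 14.8 K.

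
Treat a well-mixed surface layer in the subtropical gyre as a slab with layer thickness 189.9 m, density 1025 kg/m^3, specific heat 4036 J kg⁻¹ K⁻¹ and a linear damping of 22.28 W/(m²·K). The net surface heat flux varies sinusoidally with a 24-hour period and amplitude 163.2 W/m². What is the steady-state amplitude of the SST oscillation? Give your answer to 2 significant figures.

Areal heat capacity C = ρ c_p D = 1025 × 4036 × 189.9 = 7.86×10^8 J/(m²·K).
Angular frequency ω = 2π / T = 2π / 86400 s = 7.27×10^-5 s⁻¹.
√((Cω)² + λ²) = √((57100)² + 22.28²) = 57100 W/(m²·K).
Amplitude A = F₀ / √((Cω)²+λ²) = 163.2 / 57100 = 0.00286 K.

0.0029 K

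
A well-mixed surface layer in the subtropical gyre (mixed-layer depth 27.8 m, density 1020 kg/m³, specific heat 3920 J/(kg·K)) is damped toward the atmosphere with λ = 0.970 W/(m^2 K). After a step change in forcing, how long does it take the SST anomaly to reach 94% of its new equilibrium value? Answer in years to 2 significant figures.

Areal heat capacity C = ρ c_p D = 1020 × 3920 × 27.8 = 1.11×10^8 J/(m²·K).
τ = C / λ = 1.11×10^8 / 0.970 = 1.15×10^8 s.
Fraction reached: 1 − e^(−t/τ) = 0.94 ⇒ t = −τ ln(1 − 0.94) = τ × 2.81.
t = 3.22×10^8 s = 10.2 years.

10 years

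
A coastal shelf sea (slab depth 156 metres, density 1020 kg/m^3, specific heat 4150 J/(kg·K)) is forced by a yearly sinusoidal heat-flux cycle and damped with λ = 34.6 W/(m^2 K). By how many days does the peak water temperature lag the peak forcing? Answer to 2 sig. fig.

76 days

Areal heat capacity C = ρ c_p D = 1020 × 4150 × 156 = 6.60×10^8 J/(m^2 K).
ω = 2π / 3.15×10^7 s = 1.99×10^-7 s⁻¹.
Phase lag φ = arctan(Cω/λ) = arctan(132/34.6) = 1.31 rad.
Time lag = φ / ω = 1.31 / 1.99×10^-7 = 6.59×10^6 s = 76.3 days.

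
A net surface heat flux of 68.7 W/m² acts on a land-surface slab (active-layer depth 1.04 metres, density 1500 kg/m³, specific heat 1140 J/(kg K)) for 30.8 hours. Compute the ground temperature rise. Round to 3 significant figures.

Areal heat capacity C = ρ c_p D = 1500 × 1140 × 1.04 = 1.78×10^6 J m⁻² K⁻¹.
Net heat input Q = F Δt = 68.7 × (30.8 hours × 3600 s/hour) = 7.62×10^6 J/m².
ΔT = Q / C = 7.62×10^6 / 1.78×10^6 = 4.28 K.

4.28 K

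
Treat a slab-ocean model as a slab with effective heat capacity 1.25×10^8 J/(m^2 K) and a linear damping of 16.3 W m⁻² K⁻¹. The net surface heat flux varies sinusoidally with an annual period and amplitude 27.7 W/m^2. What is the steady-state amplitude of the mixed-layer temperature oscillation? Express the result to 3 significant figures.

0.931 K

Areal heat capacity C = 1.25×10^8 J/(m^2 K) (given).
Angular frequency ω = 2π / T = 2π / 3.15×10^7 s = 1.99×10^-7 s⁻¹.
√((Cω)² + λ²) = √((24.9)² + 16.3²) = 29.8 W/(m²·K).
Amplitude A = F₀ / √((Cω)²+λ²) = 27.7 / 29.8 = 0.931 K.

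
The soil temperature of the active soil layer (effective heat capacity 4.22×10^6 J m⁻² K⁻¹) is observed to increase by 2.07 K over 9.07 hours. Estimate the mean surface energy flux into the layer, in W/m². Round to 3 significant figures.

Areal heat capacity C = 4.22×10^6 J m⁻² K⁻¹ (given).
Required heat per unit area: Q = C ΔT = 4.22×10^6 × 2.07 = 8.74×10^6 J/m².
Flux F = Q / Δt = 8.74×10^6 / 32700 s = 268 W/m².

268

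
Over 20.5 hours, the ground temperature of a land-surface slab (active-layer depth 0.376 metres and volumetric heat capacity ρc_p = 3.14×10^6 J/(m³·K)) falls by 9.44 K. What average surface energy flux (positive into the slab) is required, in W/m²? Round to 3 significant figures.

-151

Areal heat capacity C = ρc_p × D = 3.14×10^6 × 0.376 = 1.18×10^6 J m⁻² K⁻¹.
Required heat per unit area: Q = C ΔT = 1.18×10^6 × -9.44 = -1.11×10^7 J/m².
Flux F = Q / Δt = -1.11×10^7 / 73800 s = -151 W/m².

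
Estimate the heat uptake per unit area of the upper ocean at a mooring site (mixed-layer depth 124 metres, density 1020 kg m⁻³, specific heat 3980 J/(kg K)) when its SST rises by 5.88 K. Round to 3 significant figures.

2.96×10^9

Areal heat capacity C = ρ c_p D = 1020 × 3980 × 124 = 5.03×10^8 J/(m²·K).
ΔQ = C ΔT = 5.03×10^8 × 5.88 = 2.96×10^9 J/m².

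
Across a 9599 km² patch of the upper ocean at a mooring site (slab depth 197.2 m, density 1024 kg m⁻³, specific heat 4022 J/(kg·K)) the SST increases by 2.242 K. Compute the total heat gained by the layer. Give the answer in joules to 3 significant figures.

Areal heat capacity C = ρ c_p D = 1024 × 4022 × 197.2 = 8.12×10^8 J/(m^2 K).
Heat per unit area: q = C ΔT = 8.12×10^8 × 2.242 = 1.82×10^9 J/m².
Total heat: Q = q × A = 1.82×10^9 × (9599 × 10⁶ m²) = 1.75×10^19 J.

1.75×10^19 J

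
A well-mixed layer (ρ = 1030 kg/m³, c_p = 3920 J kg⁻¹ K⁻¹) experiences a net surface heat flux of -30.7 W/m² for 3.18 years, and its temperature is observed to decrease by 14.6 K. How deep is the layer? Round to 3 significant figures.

52.3 m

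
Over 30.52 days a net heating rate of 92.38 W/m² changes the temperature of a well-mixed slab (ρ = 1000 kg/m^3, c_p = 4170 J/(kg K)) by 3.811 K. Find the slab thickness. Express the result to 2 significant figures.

Heat input Q = F Δt = 92.38 × 2.64×10^6 s = 2.44×10^8 J/m².
Required areal heat capacity C = Q / ΔT = 6.39×10^7 J/(m²·K).
Depth D = C / (ρ c_p) = 6.39×10^7 / (1000 × 4170) = 15.3 m.

15 m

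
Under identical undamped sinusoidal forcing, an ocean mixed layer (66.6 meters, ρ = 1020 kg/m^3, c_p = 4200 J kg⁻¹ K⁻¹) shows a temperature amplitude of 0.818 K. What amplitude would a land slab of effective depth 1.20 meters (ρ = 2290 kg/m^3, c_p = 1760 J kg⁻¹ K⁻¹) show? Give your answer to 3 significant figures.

48.3 K

C_ocean = 2.85×10^8 J/(m²·K); C_land = 4.84×10^6 J/(m²·K).
A ∝ 1/C ⇒ A_land = A_ocean × C_ocean/C_land = 0.818 × 59.0 = 48.3 K.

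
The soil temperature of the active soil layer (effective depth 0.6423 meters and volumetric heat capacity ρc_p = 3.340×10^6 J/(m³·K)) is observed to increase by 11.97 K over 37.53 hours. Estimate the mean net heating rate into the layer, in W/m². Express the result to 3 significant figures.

190

Areal heat capacity C = ρc_p × D = 3.340×10^6 × 0.6423 = 2.15×10^6 J/(m^2 K).
Required heat per unit area: Q = C ΔT = 2.15×10^6 × 11.97 = 2.57×10^7 J/m².
Flux F = Q / Δt = 2.57×10^7 / 1.35×10^5 s = 190 W/m².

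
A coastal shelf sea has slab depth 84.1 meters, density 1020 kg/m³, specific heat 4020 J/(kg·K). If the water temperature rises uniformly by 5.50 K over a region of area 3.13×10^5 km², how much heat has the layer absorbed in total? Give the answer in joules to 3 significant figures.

5.94×10^20 J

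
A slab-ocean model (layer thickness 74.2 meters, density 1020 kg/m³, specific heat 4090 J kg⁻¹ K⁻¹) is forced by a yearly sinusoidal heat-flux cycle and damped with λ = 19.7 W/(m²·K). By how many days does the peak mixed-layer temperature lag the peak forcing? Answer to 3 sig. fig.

73.3 days

Areal heat capacity C = ρ c_p D = 1020 × 4090 × 74.2 = 3.10×10^8 J/(m²·K).
ω = 2π / 3.15×10^7 s = 1.99×10^-7 s⁻¹.
Phase lag φ = arctan(Cω/λ) = arctan(61.7/19.7) = 1.26 rad.
Time lag = φ / ω = 1.26 / 1.99×10^-7 = 6.33×10^6 s = 73.3 days.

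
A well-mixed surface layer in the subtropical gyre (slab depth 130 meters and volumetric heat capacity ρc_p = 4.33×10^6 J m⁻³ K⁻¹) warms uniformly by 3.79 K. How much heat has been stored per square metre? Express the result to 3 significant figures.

2.13×10^9

Areal heat capacity C = ρc_p × D = 4.33×10^6 × 130 = 5.63×10^8 J/(m²·K).
ΔQ = C ΔT = 5.63×10^8 × 3.79 = 2.13×10^9 J/m².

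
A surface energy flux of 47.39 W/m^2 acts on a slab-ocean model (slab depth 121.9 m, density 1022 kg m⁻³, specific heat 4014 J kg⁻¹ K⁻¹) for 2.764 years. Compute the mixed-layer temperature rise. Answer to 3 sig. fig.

Areal heat capacity C = ρ c_p D = 1022 × 4014 × 121.9 = 5.00×10^8 J/(m^2 K).
Net heat input Q = F Δt = 47.39 × (2.764 years × 3.156×10^7 s/year) = 4.13×10^9 J/m².
ΔT = Q / C = 4.13×10^9 / 5.00×10^8 = 8.27 K.

8.27 K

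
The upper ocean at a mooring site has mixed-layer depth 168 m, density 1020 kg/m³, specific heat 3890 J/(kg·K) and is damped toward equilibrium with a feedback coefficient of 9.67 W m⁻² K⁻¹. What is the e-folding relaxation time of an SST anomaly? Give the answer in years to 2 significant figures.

2.2 years

Areal heat capacity C = ρ c_p D = 1020 × 3890 × 168 = 6.67×10^8 J/(m²·K).
Relaxation time τ = C / λ = 6.67×10^8 / 9.67 = 6.89×10^7 s.
In years: 6.89×10^7 s / (3.156×10^7 s/year) = 2.18 years.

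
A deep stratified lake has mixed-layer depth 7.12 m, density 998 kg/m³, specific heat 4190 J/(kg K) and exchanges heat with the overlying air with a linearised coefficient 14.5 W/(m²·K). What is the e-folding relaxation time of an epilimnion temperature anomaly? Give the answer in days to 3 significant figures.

23.8 days

Areal heat capacity C = ρ c_p D = 998 × 4190 × 7.12 = 2.98×10^7 J/(m^2 K).
Relaxation time τ = C / λ = 2.98×10^7 / 14.5 = 2.05×10^6 s.
In days: 2.05×10^6 s / (86400 s/day) = 23.8 days.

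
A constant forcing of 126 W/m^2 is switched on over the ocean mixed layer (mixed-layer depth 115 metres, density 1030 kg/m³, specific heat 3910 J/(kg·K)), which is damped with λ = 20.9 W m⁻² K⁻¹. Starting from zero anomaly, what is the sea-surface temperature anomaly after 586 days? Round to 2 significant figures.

Areal heat capacity C = ρ c_p D = 1030 × 3910 × 115 = 4.63×10^8 J/(m^2 K).
τ = C / λ = 4.63×10^8 / 20.9 = 2.22×10^7 s.
Equilibrium anomaly ΔT_eq = F / λ = 126 / 20.9 = 6.03 K.
t = 586 days = 5.06×10^7 s, so t/τ = 2.28.
ΔT(t) = ΔT_eq (1 − e^(−t/τ)) = 6.03 × (1 − e^−2.28) = 5.42 K.

5.4 K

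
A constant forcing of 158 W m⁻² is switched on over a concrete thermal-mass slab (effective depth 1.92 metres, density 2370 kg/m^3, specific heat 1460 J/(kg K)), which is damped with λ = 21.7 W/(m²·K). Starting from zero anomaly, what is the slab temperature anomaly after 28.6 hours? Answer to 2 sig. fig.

Areal heat capacity C = ρ c_p D = 2370 × 1460 × 1.92 = 6.64×10^6 J/(m^2 K).
τ = C / λ = 6.64×10^6 / 21.7 = 3.06×10^5 s.
Equilibrium anomaly ΔT_eq = F / λ = 158 / 21.7 = 7.28 K.
t = 28.6 hours = 1.03×10^5 s, so t/τ = 0.336.
ΔT(t) = ΔT_eq (1 − e^(−t/τ)) = 7.28 × (1 − e^−0.336) = 2.08 K.

2.1 K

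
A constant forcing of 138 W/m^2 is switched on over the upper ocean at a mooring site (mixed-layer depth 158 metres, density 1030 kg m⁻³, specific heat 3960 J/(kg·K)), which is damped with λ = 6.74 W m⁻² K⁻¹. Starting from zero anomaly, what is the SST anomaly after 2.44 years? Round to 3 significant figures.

11.3 K

Areal heat capacity C = ρ c_p D = 1030 × 3960 × 158 = 6.44×10^8 J m⁻² K⁻¹.
τ = C / λ = 6.44×10^8 / 6.74 = 9.56×10^7 s.
Equilibrium anomaly ΔT_eq = F / λ = 138 / 6.74 = 20.5 K.
t = 2.44 years = 7.70×10^7 s, so t/τ = 0.805.
ΔT(t) = ΔT_eq (1 − e^(−t/τ)) = 20.5 × (1 − e^−0.805) = 11.3 K.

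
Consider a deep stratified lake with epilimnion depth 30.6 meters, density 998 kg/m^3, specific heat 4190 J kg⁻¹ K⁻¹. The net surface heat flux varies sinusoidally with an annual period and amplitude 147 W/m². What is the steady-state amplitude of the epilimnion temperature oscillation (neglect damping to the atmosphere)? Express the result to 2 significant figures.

Areal heat capacity C = ρ c_p D = 998 × 4190 × 30.6 = 1.28×10^8 J m⁻² K⁻¹.
Angular frequency ω = 2π / T = 2π / 3.15×10^7 s = 1.99×10^-7 s⁻¹.
Cω = 1.28×10^8 × 1.99×10^-7 = 25.5 W/(m²·K).
Amplitude A = F₀ / (Cω) = 147 / 25.5 = 5.77 K.

5.8 K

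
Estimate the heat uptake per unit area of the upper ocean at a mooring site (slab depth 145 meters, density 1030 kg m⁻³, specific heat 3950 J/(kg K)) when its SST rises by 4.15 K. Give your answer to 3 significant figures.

Areal heat capacity C = ρ c_p D = 1030 × 3950 × 145 = 5.90×10^8 J/(m^2 K).
ΔQ = C ΔT = 5.90×10^8 × 4.15 = 2.45×10^9 J/m².

2.45×10^9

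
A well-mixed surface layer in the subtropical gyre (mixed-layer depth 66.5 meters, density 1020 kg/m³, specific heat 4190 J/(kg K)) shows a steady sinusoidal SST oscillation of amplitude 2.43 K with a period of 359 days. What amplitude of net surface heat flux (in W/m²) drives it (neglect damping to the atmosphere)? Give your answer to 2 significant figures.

140

Areal heat capacity C = ρ c_p D = 1020 × 4190 × 66.5 = 2.84×10^8 J m⁻² K⁻¹.
ω = 2π / 3.10×10^7 s = 2.03×10^-7 s⁻¹.
Cω = 2.84×10^8 × 2.03×10^-7 = 57.6 W/(m²·K).
F₀ = A × Cω = 2.43 × 57.6 = 140 W/m².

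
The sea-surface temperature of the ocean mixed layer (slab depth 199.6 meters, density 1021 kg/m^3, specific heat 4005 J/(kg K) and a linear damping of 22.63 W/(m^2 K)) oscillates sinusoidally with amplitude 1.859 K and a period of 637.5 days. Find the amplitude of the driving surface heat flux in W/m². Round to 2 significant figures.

180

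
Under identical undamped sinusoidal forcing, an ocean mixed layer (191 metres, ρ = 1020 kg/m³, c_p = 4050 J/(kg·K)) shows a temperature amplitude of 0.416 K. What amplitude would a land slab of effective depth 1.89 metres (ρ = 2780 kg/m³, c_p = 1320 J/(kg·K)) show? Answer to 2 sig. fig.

C_ocean = 7.89×10^8 J/(m²·K); C_land = 6.94×10^6 J/(m²·K).
A ∝ 1/C ⇒ A_land = A_ocean × C_ocean/C_land = 0.416 × 114 = 47.3 K.

47 K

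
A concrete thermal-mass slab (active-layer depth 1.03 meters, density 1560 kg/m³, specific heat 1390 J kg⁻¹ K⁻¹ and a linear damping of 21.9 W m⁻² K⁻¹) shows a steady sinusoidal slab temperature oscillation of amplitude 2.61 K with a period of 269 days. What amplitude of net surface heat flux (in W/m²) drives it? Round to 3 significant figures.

57.2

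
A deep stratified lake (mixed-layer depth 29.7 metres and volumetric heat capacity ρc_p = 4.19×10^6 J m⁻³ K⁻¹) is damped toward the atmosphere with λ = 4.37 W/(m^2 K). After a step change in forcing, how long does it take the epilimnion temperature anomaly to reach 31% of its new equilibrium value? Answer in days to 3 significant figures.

Areal heat capacity C = ρc_p × D = 4.19×10^6 × 29.7 = 1.24×10^8 J/(m²·K).
τ = C / λ = 1.24×10^8 / 4.37 = 2.85×10^7 s.
Fraction reached: 1 − e^(−t/τ) = 0.31 ⇒ t = −τ ln(1 − 0.31) = τ × 0.371.
t = 1.06×10^7 s = 122 days.

122 days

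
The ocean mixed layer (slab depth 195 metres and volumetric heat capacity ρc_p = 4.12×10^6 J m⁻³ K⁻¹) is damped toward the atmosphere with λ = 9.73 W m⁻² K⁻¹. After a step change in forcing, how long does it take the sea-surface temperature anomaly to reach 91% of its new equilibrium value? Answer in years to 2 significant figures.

Areal heat capacity C = ρc_p × D = 4.12×10^6 × 195 = 8.03×10^8 J m⁻² K⁻¹.
τ = C / λ = 8.03×10^8 / 9.73 = 8.26×10^7 s.
Fraction reached: 1 − e^(−t/τ) = 0.91 ⇒ t = −τ ln(1 − 0.91) = τ × 2.41.
t = 1.99×10^8 s = 6.30 years.

6.3 years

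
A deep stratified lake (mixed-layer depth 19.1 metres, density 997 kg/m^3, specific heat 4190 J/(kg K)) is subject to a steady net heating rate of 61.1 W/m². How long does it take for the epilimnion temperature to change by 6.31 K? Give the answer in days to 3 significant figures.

Areal heat capacity C = ρ c_p D = 997 × 4190 × 19.1 = 7.98×10^7 J m⁻² K⁻¹.
Time required: Δt = C ΔT / F = 7.98×10^7 × 6.31 / 61.1 = 8.24×10^6 s.
In days: 8.24×10^6 s / (86400 s/day) = 95.4 days.

95.4 days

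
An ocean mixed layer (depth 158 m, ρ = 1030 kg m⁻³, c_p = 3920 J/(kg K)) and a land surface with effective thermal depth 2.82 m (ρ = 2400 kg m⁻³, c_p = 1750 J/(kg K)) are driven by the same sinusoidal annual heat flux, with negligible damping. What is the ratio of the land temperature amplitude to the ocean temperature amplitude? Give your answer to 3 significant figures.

C_ocean = 1030 × 3920 × 158 = 6.38×10^8 J/(m²·K).
C_land = 2400 × 1750 × 2.82 = 1.18×10^7 J/(m²·K).
Undamped amplitude ∝ 1/C, so A_land/A_ocean = C_ocean/C_land = 53.9.

53.9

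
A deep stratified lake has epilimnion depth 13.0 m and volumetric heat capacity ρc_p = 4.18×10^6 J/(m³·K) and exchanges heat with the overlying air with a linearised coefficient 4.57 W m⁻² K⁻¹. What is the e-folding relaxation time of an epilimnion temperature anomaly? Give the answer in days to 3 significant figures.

138 days

Areal heat capacity C = ρc_p × D = 4.18×10^6 × 13.0 = 5.43×10^7 J m⁻² K⁻¹.
Relaxation time τ = C / λ = 5.43×10^7 / 4.57 = 1.19×10^7 s.
In days: 1.19×10^7 s / (86400 s/day) = 138 days.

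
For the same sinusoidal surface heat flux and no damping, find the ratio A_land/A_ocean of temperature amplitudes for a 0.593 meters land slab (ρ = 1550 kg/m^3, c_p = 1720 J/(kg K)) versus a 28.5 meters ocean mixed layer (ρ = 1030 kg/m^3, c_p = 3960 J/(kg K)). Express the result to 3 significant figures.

C_ocean = 1030 × 3960 × 28.5 = 1.16×10^8 J/(m²·K).
C_land = 1550 × 1720 × 0.593 = 1.58×10^6 J/(m²·K).
Undamped amplitude ∝ 1/C, so A_land/A_ocean = C_ocean/C_land = 73.5.

73.5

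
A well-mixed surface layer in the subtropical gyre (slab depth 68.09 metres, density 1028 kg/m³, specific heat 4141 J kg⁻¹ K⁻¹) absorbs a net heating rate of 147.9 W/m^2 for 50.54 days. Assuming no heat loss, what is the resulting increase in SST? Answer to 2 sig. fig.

2.2 K

Areal heat capacity C = ρ c_p D = 1028 × 4141 × 68.09 = 2.90×10^8 J m⁻² K⁻¹.
Net heat input Q = F Δt = 147.9 × (50.54 days × 86400 s/day) = 6.46×10^8 J/m².
ΔT = Q / C = 6.46×10^8 / 2.90×10^8 = 2.23 K.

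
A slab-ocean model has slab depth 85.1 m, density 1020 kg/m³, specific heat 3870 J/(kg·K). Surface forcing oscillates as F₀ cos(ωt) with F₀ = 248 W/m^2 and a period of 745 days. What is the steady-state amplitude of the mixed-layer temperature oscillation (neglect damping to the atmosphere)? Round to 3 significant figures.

7.56 K

Areal heat capacity C = ρ c_p D = 1020 × 3870 × 85.1 = 3.36×10^8 J/(m²·K).
Angular frequency ω = 2π / T = 2π / 6.44×10^7 s = 9.76×10^-8 s⁻¹.
Cω = 3.36×10^8 × 9.76×10^-8 = 32.8 W/(m²·K).
Amplitude A = F₀ / (Cω) = 248 / 32.8 = 7.56 K.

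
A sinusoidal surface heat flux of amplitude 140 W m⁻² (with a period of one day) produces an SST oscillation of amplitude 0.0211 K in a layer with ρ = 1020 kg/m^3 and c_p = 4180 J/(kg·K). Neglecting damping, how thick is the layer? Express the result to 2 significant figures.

21 m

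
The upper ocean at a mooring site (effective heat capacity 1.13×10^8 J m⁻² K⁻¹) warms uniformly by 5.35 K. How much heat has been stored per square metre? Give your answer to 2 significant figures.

6.0×10^8

Areal heat capacity C = 1.13×10^8 J m⁻² K⁻¹ (given).
ΔQ = C ΔT = 1.13×10^8 × 5.35 = 6.05×10^8 J/m².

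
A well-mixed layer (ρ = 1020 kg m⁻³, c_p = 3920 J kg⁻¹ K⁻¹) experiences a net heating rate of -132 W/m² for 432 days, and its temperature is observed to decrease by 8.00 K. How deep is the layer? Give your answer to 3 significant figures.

154 m

Heat input Q = F Δt = -132 × 3.73×10^7 s = -4.93×10^9 J/m².
Required areal heat capacity C = Q / ΔT = 6.16×10^8 J/(m²·K).
Depth D = C / (ρ c_p) = 6.16×10^8 / (1020 × 3920) = 154 m.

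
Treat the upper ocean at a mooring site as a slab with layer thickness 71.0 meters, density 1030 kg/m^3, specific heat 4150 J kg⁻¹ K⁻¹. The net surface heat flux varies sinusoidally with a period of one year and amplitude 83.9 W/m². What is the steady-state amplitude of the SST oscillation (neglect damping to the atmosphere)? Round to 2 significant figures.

Areal heat capacity C = ρ c_p D = 1030 × 4150 × 71.0 = 3.03×10^8 J m⁻² K⁻¹.
Angular frequency ω = 2π / T = 2π / 3.15×10^7 s = 1.99×10^-7 s⁻¹.
Cω = 3.03×10^8 × 1.99×10^-7 = 60.5 W/(m²·K).
Amplitude A = F₀ / (Cω) = 83.9 / 60.5 = 1.39 K.

1.4 K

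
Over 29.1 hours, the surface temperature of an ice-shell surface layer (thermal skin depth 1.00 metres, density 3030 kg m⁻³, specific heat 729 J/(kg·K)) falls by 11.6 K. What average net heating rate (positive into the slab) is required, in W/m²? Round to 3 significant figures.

-245

Areal heat capacity C = ρ c_p D = 3030 × 729 × 1.00 = 2.21×10^6 J m⁻² K⁻¹.
Required heat per unit area: Q = C ΔT = 2.21×10^6 × -11.6 = -2.56×10^7 J/m².
Flux F = Q / Δt = -2.56×10^7 / 1.05×10^5 s = -245 W/m².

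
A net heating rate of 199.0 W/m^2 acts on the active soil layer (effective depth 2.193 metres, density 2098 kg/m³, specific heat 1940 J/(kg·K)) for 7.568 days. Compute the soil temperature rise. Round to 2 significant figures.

Areal heat capacity C = ρ c_p D = 2098 × 1940 × 2.193 = 8.93×10^6 J/(m²·K).
Net heat input Q = F Δt = 199.0 × (7.568 days × 86400 s/day) = 1.30×10^8 J/m².
ΔT = Q / C = 1.30×10^8 / 8.93×10^6 = 14.6 K.

15 K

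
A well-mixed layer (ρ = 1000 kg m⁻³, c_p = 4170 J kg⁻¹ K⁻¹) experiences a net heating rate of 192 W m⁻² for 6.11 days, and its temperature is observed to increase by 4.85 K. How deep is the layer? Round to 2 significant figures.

Heat input Q = F Δt = 192 × 5.28×10^5 s = 1.01×10^8 J/m².
Required areal heat capacity C = Q / ΔT = 2.09×10^7 J/(m²·K).
Depth D = C / (ρ c_p) = 2.09×10^7 / (1000 × 4170) = 5.01 m.

5.0 m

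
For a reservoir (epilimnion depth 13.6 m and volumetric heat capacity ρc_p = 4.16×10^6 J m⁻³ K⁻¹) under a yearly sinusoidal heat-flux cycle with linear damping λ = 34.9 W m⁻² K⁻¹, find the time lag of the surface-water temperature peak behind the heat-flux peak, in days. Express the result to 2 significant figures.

Areal heat capacity C = ρc_p × D = 4.16×10^6 × 13.6 = 5.66×10^7 J m⁻² K⁻¹.
ω = 2π / 3.15×10^7 s = 1.99×10^-7 s⁻¹.
Phase lag φ = arctan(Cω/λ) = arctan(11.3/34.9) = 0.312 rad.
Time lag = φ / ω = 0.312 / 1.99×10^-7 = 1.57×10^6 s = 18.1 days.

18 days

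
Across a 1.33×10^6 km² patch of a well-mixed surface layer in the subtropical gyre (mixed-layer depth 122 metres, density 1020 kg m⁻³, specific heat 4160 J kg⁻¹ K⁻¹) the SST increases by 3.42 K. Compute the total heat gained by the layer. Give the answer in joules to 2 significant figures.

Areal heat capacity C = ρ c_p D = 1020 × 4160 × 122 = 5.18×10^8 J m⁻² K⁻¹.
Heat per unit area: q = C ΔT = 5.18×10^8 × 3.42 = 1.77×10^9 J/m².
Total heat: Q = q × A = 1.77×10^9 × (1.33×10^6 × 10⁶ m²) = 2.35×10^21 J.

2.4×10^21 J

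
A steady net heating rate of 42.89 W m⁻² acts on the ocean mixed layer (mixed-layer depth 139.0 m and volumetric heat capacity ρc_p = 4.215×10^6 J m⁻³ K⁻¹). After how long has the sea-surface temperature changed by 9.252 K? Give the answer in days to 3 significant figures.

Areal heat capacity C = ρc_p × D = 4.215×10^6 × 139.0 = 5.86×10^8 J/(m^2 K).
Time required: Δt = C ΔT / F = 5.86×10^8 × 9.252 / 42.89 = 1.26×10^8 s.
In days: 1.26×10^8 s / (86400 s/day) = 1460 days.

1460 days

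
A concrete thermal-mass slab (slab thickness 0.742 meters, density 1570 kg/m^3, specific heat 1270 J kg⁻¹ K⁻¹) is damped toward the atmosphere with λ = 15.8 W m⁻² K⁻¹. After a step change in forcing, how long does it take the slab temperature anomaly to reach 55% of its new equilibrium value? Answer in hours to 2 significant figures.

21 hours

Areal heat capacity C = ρ c_p D = 1570 × 1270 × 0.742 = 1.48×10^6 J/(m^2 K).
τ = C / λ = 1.48×10^6 / 15.8 = 93600 s.
Fraction reached: 1 − e^(−t/τ) = 0.55 ⇒ t = −τ ln(1 − 0.55) = τ × 0.799.
t = 74800 s = 20.8 hours.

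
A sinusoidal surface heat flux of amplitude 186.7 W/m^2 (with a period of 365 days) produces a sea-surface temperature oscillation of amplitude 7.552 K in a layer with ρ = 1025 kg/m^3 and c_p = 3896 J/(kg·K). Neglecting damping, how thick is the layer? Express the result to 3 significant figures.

31.1 m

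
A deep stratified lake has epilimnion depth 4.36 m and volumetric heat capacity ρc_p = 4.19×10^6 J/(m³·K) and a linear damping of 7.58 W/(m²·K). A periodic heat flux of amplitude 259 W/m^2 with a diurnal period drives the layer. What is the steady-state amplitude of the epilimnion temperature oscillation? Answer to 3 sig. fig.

Areal heat capacity C = ρc_p × D = 4.19×10^6 × 4.36 = 1.83×10^7 J m⁻² K⁻¹.
Angular frequency ω = 2π / T = 2π / 86400 s = 7.27×10^-5 s⁻¹.
√((Cω)² + λ²) = √((1330)² + 7.58²) = 1330 W/(m²·K).
Amplitude A = F₀ / √((Cω)²+λ²) = 259 / 1330 = 0.195 K.

0.195 K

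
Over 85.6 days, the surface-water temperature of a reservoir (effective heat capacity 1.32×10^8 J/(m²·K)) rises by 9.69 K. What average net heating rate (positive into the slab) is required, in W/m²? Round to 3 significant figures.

173

Areal heat capacity C = 1.32×10^8 J/(m²·K) (given).
Required heat per unit area: Q = C ΔT = 1.32×10^8 × 9.69 = 1.28×10^9 J/m².
Flux F = Q / Δt = 1.28×10^9 / 7.40×10^6 s = 173 W/m².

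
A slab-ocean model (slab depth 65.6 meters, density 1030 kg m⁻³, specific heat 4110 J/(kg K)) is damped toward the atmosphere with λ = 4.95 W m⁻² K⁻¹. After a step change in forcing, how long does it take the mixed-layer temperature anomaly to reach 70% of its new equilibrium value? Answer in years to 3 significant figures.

2.14 years

Areal heat capacity C = ρ c_p D = 1030 × 4110 × 65.6 = 2.78×10^8 J m⁻² K⁻¹.
τ = C / λ = 2.78×10^8 / 4.95 = 5.61×10^7 s.
Fraction reached: 1 − e^(−t/τ) = 0.70 ⇒ t = −τ ln(1 − 0.70) = τ × 1.20.
t = 6.75×10^7 s = 2.14 years.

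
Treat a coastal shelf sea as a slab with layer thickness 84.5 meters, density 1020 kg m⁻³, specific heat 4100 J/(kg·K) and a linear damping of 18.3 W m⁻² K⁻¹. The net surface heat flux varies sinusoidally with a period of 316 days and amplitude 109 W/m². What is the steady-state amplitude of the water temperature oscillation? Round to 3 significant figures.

Areal heat capacity C = ρ c_p D = 1020 × 4100 × 84.5 = 3.53×10^8 J/(m²·K).
Angular frequency ω = 2π / T = 2π / 2.73×10^7 s = 2.30×10^-7 s⁻¹.
√((Cω)² + λ²) = √((81.3)² + 18.3²) = 83.4 W/(m²·K).
Amplitude A = F₀ / √((Cω)²+λ²) = 109 / 83.4 = 1.31 K.

1.31 K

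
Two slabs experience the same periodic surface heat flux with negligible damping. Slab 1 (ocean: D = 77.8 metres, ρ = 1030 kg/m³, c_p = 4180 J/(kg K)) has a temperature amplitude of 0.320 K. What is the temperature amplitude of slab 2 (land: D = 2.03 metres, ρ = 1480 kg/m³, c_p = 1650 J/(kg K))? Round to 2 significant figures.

22 K

C_ocean = 3.35×10^8 J/(m²·K); C_land = 4.96×10^6 J/(m²·K).
A ∝ 1/C ⇒ A_land = A_ocean × C_ocean/C_land = 0.320 × 67.6 = 21.6 K.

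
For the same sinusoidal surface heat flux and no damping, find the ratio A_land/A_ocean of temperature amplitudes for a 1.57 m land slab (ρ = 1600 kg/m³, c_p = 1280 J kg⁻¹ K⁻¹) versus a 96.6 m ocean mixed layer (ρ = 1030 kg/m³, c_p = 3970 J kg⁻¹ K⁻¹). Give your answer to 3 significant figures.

C_ocean = 1030 × 3970 × 96.6 = 3.95×10^8 J/(m²·K).
C_land = 1600 × 1280 × 1.57 = 3.22×10^6 J/(m²·K).
Undamped amplitude ∝ 1/C, so A_land/A_ocean = C_ocean/C_land = 123.

123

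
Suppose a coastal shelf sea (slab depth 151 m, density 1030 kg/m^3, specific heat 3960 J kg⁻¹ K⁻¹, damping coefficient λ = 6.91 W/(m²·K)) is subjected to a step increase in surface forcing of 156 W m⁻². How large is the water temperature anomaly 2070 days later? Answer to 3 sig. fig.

19.5 K

Areal heat capacity C = ρ c_p D = 1030 × 3960 × 151 = 6.16×10^8 J m⁻² K⁻¹.
τ = C / λ = 6.16×10^8 / 6.91 = 8.91×10^7 s.
Equilibrium anomaly ΔT_eq = F / λ = 156 / 6.91 = 22.6 K.
t = 2070 days = 1.79×10^8 s, so t/τ = 2.01.
ΔT(t) = ΔT_eq (1 − e^(−t/τ)) = 22.6 × (1 − e^−2.01) = 19.5 K.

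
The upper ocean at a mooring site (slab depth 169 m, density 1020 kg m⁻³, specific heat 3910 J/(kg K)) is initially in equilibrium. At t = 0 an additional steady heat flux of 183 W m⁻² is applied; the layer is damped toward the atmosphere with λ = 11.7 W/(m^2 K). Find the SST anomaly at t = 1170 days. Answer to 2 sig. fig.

13 K

Areal heat capacity C = ρ c_p D = 1020 × 3910 × 169 = 6.74×10^8 J/(m^2 K).
τ = C / λ = 6.74×10^8 / 11.7 = 5.76×10^7 s.
Equilibrium anomaly ΔT_eq = F / λ = 183 / 11.7 = 15.6 K.
t = 1170 days = 1.01×10^8 s, so t/τ = 1.75.
ΔT(t) = ΔT_eq (1 − e^(−t/τ)) = 15.6 × (1 − e^−1.75) = 12.9 K.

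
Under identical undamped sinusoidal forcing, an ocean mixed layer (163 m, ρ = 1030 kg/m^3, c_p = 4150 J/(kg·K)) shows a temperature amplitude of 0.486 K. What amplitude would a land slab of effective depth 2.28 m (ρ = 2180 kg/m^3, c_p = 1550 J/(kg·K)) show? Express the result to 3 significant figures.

44.0 K

C_ocean = 6.97×10^8 J/(m²·K); C_land = 7.70×10^6 J/(m²·K).
A ∝ 1/C ⇒ A_land = A_ocean × C_ocean/C_land = 0.486 × 90.4 = 44.0 K.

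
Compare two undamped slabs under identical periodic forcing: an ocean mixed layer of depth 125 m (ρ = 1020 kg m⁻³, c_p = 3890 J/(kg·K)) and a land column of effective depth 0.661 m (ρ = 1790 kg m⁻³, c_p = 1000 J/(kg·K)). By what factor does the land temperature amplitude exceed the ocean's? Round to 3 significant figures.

C_ocean = 1020 × 3890 × 125 = 4.96×10^8 J/(m²·K).
C_land = 1790 × 1000 × 0.661 = 1.18×10^6 J/(m²·K).
Undamped amplitude ∝ 1/C, so A_land/A_ocean = C_ocean/C_land = 419.

419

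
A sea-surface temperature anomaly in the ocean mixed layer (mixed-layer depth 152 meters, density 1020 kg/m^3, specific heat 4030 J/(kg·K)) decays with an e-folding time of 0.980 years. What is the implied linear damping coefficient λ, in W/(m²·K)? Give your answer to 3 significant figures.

20.2

Areal heat capacity C = ρ c_p D = 1020 × 4030 × 152 = 6.25×10^8 J/(m^2 K).
τ = 0.980 years = 3.09×10^7 s.
λ = C / τ = 6.25×10^8 / 3.09×10^7 = 20.2 W/(m²·K).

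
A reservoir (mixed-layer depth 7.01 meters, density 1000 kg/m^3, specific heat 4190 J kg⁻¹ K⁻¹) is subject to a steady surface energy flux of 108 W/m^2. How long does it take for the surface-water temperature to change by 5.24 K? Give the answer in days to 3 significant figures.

16.5 days

Areal heat capacity C = ρ c_p D = 1000 × 4190 × 7.01 = 2.94×10^7 J/(m^2 K).
Time required: Δt = C ΔT / F = 2.94×10^7 × 5.24 / 108 = 1.43×10^6 s.
In days: 1.43×10^6 s / (86400 s/day) = 16.5 days.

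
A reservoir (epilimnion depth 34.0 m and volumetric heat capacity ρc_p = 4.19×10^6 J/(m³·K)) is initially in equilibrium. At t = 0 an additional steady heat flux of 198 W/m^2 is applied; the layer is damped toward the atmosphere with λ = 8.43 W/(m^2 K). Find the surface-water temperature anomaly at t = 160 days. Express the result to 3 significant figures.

13.1 K

Areal heat capacity C = ρc_p × D = 4.19×10^6 × 34.0 = 1.42×10^8 J/(m^2 K).
τ = C / λ = 1.42×10^8 / 8.43 = 1.69×10^7 s.
Equilibrium anomaly ΔT_eq = F / λ = 198 / 8.43 = 23.5 K.
t = 160 days = 1.38×10^7 s, so t/τ = 0.818.
ΔT(t) = ΔT_eq (1 − e^(−t/τ)) = 23.5 × (1 − e^−0.818) = 13.1 K.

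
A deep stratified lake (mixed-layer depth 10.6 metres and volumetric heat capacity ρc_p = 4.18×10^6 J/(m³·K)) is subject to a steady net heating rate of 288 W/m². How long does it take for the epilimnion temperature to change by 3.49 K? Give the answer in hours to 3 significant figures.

149 hours

Areal heat capacity C = ρc_p × D = 4.18×10^6 × 10.6 = 4.43×10^7 J m⁻² K⁻¹.
Time required: Δt = C ΔT / F = 4.43×10^7 × 3.49 / 288 = 5.37×10^5 s.
In hours: 5.37×10^5 s / (3600 s/hour) = 149 hours.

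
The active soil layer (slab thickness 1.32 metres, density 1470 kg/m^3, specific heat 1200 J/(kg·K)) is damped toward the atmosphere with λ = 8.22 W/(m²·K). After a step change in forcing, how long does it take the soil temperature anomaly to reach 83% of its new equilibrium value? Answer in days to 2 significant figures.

Areal heat capacity C = ρ c_p D = 1470 × 1200 × 1.32 = 2.33×10^6 J m⁻² K⁻¹.
τ = C / λ = 2.33×10^6 / 8.22 = 2.83×10^5 s.
Fraction reached: 1 − e^(−t/τ) = 0.83 ⇒ t = −τ ln(1 − 0.83) = τ × 1.77.
t = 5.02×10^5 s = 5.81 days.

5.8 days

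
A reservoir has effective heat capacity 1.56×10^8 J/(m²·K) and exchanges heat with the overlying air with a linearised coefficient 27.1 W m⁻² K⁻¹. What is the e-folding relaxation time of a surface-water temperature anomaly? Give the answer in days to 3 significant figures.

Areal heat capacity C = 1.56×10^8 J/(m²·K) (given).
Relaxation time τ = C / λ = 1.56×10^8 / 27.1 = 5.76×10^6 s.
In days: 5.76×10^6 s / (86400 s/day) = 66.6 days.

66.6 days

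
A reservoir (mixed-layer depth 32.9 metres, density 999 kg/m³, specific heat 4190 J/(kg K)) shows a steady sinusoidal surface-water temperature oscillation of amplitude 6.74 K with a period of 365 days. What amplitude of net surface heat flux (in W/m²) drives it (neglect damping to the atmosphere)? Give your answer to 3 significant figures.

185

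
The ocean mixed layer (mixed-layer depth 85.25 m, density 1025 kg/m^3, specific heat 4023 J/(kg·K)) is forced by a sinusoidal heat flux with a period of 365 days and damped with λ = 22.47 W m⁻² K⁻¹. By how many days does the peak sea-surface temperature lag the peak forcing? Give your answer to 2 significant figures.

Areal heat capacity C = ρ c_p D = 1025 × 4023 × 85.25 = 3.52×10^8 J/(m²·K).
ω = 2π / 3.15×10^7 s = 1.99×10^-7 s⁻¹.
Phase lag φ = arctan(Cω/λ) = arctan(70.0/22.47) = 1.26 rad.
Time lag = φ / ω = 1.26 / 1.99×10^-7 = 6.33×10^6 s = 73.2 days.

73 days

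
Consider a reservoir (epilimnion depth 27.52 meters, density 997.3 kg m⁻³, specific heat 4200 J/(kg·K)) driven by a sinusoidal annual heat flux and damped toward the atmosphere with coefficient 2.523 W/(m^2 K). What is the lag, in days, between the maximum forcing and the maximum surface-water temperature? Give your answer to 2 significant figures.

85 days

Areal heat capacity C = ρ c_p D = 997.3 × 4200 × 27.52 = 1.15×10^8 J/(m^2 K).
ω = 2π / 3.15×10^7 s = 1.99×10^-7 s⁻¹.
Phase lag φ = arctan(Cω/λ) = arctan(23.0/2.523) = 1.46 rad.
Time lag = φ / ω = 1.46 / 1.99×10^-7 = 7.33×10^6 s = 84.9 days.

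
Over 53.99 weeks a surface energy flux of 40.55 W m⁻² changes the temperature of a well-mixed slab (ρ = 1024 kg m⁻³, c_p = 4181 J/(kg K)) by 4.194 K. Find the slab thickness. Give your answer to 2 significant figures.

74 m

Heat input Q = F Δt = 40.55 × 3.27×10^7 s = 1.32×10^9 J/m².
Required areal heat capacity C = Q / ΔT = 3.16×10^8 J/(m²·K).
Depth D = C / (ρ c_p) = 3.16×10^8 / (1024 × 4181) = 73.7 m.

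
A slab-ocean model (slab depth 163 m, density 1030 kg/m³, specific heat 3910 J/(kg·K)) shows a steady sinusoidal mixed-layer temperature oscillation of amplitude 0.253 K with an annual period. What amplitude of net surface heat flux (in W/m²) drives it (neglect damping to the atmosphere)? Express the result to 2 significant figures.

33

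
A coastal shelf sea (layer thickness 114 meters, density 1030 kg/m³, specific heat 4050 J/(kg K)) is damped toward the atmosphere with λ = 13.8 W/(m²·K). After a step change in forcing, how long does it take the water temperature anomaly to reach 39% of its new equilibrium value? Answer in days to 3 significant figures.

197 days

Areal heat capacity C = ρ c_p D = 1030 × 4050 × 114 = 4.76×10^8 J/(m^2 K).
τ = C / λ = 4.76×10^8 / 13.8 = 3.45×10^7 s.
Fraction reached: 1 − e^(−t/τ) = 0.39 ⇒ t = −τ ln(1 − 0.39) = τ × 0.494.
t = 1.70×10^7 s = 197 days.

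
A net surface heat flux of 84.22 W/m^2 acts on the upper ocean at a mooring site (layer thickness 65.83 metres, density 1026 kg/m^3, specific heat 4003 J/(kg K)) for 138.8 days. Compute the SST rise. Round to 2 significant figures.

3.7 K

Areal heat capacity C = ρ c_p D = 1026 × 4003 × 65.83 = 2.70×10^8 J/(m^2 K).
Net heat input Q = F Δt = 84.22 × (138.8 days × 86400 s/day) = 1.01×10^9 J/m².
ΔT = Q / C = 1.01×10^9 / 2.70×10^8 = 3.74 K.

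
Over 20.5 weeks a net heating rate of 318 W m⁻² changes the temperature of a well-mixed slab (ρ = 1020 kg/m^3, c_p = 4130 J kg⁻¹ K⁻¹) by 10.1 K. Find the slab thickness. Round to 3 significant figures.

92.7 m

Heat input Q = F Δt = 318 × 1.24×10^7 s = 3.94×10^9 J/m².
Required areal heat capacity C = Q / ΔT = 3.90×10^8 J/(m²·K).
Depth D = C / (ρ c_p) = 3.90×10^8 / (1020 × 4130) = 92.7 m.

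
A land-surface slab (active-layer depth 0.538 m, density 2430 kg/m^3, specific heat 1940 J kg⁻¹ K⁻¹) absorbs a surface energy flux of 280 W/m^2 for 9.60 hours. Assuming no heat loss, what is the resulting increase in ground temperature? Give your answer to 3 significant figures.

3.82 K

Areal heat capacity C = ρ c_p D = 2430 × 1940 × 0.538 = 2.54×10^6 J m⁻² K⁻¹.
Net heat input Q = F Δt = 280 × (9.60 hours × 3600 s/hour) = 9.68×10^6 J/m².
ΔT = Q / C = 9.68×10^6 / 2.54×10^6 = 3.82 K.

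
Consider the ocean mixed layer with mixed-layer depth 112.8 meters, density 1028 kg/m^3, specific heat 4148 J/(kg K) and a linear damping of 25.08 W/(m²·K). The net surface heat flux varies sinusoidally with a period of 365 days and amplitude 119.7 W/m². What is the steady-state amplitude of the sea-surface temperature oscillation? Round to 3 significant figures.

Areal heat capacity C = ρ c_p D = 1028 × 4148 × 112.8 = 4.81×10^8 J m⁻² K⁻¹.
Angular frequency ω = 2π / T = 2π / 3.15×10^7 s = 1.99×10^-7 s⁻¹.
√((Cω)² + λ²) = √((95.8)² + 25.08²) = 99.1 W/(m²·K).
Amplitude A = F₀ / √((Cω)²+λ²) = 119.7 / 99.1 = 1.21 K.

1.21 K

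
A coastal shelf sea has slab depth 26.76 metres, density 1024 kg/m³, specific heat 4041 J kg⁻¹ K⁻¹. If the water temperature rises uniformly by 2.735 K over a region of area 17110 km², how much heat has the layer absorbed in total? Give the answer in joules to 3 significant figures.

Areal heat capacity C = ρ c_p D = 1024 × 4041 × 26.76 = 1.11×10^8 J/(m^2 K).
Heat per unit area: q = C ΔT = 1.11×10^8 × 2.735 = 3.03×10^8 J/m².
Total heat: Q = q × A = 3.03×10^8 × (17110 × 10⁶ m²) = 5.18×10^18 J.

5.18×10^18 J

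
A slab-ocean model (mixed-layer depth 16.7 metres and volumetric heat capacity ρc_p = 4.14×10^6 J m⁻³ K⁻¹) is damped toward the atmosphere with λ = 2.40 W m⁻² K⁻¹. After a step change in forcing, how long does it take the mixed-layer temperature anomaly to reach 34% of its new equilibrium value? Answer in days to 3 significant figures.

139 days

Areal heat capacity C = ρc_p × D = 4.14×10^6 × 16.7 = 6.91×10^7 J/(m^2 K).
τ = C / λ = 6.91×10^7 / 2.40 = 2.88×10^7 s.
Fraction reached: 1 − e^(−t/τ) = 0.34 ⇒ t = −τ ln(1 − 0.34) = τ × 0.416.
t = 1.20×10^7 s = 139 days.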